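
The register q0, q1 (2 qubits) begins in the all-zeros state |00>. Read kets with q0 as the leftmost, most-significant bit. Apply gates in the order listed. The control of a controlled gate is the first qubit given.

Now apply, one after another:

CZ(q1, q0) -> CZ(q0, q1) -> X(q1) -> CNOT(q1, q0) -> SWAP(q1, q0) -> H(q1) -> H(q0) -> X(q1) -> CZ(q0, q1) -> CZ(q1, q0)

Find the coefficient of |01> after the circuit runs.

|01> carries amplitude 1/2 in the final state.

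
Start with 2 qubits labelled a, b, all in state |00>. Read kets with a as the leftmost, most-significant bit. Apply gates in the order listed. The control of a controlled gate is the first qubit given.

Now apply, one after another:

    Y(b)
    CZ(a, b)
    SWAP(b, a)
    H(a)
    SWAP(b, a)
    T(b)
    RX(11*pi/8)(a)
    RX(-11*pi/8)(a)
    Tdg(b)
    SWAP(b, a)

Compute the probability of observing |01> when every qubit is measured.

The probability of measuring |01> is 0. Key observation: steps 5-10 multiply out to the identity, so the circuit reduces to the remaining gates.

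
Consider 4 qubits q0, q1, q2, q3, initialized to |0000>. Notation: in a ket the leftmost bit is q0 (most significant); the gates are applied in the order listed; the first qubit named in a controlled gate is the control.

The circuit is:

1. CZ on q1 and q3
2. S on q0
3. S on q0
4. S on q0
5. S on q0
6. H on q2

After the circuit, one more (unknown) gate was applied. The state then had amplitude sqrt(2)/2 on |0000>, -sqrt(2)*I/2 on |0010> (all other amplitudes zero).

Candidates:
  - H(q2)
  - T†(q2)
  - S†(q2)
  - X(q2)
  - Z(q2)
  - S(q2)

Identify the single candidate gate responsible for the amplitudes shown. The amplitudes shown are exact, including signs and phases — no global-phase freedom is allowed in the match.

The unique candidate consistent with the amplitudes is S†(q2).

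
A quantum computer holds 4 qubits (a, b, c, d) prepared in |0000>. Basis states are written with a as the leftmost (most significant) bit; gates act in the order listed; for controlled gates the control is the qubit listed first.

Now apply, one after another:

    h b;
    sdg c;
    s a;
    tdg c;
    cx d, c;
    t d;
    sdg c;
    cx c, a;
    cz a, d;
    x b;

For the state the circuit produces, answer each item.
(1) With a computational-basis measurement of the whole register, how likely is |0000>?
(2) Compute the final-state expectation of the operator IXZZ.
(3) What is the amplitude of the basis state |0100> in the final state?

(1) Outcome |0000> occurs with probability 1/2.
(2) The observable IXZZ averages to 1.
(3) The amplitude on |0100> is sqrt(2)/2.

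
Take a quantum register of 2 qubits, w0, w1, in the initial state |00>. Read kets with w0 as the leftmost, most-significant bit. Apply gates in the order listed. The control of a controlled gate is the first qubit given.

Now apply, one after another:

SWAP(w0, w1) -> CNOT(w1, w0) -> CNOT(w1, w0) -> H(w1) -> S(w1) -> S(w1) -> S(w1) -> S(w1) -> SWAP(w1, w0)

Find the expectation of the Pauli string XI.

The observable XI averages to 1. Key observation: steps 5-8 multiply out to the identity, so the circuit reduces to the remaining gates.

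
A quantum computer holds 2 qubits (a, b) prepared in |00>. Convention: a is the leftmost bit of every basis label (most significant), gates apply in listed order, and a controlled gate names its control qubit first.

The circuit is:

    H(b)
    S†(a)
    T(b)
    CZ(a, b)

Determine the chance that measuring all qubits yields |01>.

Outcome |01> occurs with probability 1/2.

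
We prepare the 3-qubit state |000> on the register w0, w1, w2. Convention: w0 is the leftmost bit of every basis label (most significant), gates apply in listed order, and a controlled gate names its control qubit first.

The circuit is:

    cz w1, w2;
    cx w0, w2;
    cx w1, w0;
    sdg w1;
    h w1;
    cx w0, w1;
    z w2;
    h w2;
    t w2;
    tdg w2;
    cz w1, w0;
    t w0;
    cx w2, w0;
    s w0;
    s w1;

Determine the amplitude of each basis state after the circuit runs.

The resulting statevector has amplitude 1/2 on |000>, 0 on |001>, I/2 on |010>, 0 on |011>, 0 on |100>, I/2 on |101>, 0 on |110>, -1/2 on |111>.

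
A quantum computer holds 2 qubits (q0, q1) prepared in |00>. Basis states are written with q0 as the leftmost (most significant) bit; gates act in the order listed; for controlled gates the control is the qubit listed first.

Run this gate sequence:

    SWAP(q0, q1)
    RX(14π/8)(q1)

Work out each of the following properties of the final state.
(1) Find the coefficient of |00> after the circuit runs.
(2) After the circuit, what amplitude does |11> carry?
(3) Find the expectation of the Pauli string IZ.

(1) The amplitude on |00> is -sqrt(sqrt(2) + 2)/2.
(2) The final state's coefficient on |11> equals 0.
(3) The expectation value of IZ is sqrt(2)/2.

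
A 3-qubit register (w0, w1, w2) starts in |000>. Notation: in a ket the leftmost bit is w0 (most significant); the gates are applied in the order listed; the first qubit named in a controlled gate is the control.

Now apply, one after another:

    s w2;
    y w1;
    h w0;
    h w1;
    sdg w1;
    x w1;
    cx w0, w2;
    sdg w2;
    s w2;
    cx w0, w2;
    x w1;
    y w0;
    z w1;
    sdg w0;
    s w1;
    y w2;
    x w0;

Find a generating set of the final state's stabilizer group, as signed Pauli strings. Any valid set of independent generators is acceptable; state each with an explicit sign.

The final state is stabilized by the group generated by -YII, +IXI, -IIZ; other independent generating sets are equally valid.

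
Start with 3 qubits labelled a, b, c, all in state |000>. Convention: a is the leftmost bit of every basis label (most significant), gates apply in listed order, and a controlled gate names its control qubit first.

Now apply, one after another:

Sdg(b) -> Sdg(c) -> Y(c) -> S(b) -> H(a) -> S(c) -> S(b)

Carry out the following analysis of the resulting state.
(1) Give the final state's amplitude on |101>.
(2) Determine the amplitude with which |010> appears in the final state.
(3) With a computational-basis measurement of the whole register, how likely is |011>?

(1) The amplitude on |101> is -sqrt(2)/2.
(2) The amplitude on |010> is 0.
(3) A full measurement returns |011> with probability 0.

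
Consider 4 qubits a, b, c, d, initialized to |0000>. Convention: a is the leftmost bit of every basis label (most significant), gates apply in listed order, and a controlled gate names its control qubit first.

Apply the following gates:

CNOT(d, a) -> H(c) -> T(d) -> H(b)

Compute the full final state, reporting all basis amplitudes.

The final amplitudes are 1/2 on |0000>, 1/2 on |0010>, 1/2 on |0100>, 1/2 on |0110>, and 0 on every other basis state.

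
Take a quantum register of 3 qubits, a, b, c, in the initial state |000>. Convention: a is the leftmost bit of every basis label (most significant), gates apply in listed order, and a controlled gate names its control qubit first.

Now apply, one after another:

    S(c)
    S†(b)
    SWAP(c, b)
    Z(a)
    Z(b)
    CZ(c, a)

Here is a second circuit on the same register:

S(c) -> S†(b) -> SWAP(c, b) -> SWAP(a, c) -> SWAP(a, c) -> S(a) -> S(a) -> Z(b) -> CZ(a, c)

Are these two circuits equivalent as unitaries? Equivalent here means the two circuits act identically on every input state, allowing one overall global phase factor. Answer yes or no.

Yes: on every input state the two circuits agree up to one overall phase factor.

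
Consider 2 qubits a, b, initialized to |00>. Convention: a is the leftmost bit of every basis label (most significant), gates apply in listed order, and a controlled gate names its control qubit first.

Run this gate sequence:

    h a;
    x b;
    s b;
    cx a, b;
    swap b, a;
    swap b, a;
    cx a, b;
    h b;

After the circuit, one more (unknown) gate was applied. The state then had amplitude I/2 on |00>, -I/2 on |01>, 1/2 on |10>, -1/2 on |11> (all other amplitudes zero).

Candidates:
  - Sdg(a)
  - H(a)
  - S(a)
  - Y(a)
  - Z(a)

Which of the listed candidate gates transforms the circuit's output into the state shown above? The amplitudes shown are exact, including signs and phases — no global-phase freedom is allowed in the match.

The applied gate was Sdg(a). Key observation: gates 4-7 undo each other exactly, leaving only the rest of the circuit to track.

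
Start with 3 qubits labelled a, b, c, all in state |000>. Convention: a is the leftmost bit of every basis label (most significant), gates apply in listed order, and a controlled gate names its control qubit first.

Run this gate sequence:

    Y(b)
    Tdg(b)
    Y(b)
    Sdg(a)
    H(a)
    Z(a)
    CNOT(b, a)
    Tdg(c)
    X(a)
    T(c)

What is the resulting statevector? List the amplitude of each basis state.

The final amplitudes are sqrt(2)*exp(3*I*pi/4)/2 on |000>, -sqrt(2)*exp(3*I*pi/4)/2 on |100>, and 0 on every other basis state.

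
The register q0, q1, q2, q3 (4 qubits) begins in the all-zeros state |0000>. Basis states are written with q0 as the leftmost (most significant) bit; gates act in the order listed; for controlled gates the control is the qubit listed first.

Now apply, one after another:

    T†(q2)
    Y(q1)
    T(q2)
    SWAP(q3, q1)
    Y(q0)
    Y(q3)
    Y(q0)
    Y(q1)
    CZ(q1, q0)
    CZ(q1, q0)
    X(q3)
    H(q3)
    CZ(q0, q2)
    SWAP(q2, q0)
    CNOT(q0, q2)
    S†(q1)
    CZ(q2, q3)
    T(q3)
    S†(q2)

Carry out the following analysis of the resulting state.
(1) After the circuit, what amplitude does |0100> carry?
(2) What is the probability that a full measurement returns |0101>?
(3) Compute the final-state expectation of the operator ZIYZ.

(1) The amplitude on |0100> is sqrt(2)/2.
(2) A full measurement returns |0101> with probability 1/2.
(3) The expectation value of ZIYZ is 0.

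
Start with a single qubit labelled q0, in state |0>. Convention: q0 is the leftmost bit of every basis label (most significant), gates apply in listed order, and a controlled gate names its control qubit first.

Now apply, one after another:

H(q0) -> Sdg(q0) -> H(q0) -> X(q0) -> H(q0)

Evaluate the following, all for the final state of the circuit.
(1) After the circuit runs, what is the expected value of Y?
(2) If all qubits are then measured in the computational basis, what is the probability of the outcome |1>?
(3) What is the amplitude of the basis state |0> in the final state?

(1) The expectation value of Y is 1.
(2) Outcome |1> occurs with probability 1/2.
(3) The amplitude on |0> is sqrt(2)/2.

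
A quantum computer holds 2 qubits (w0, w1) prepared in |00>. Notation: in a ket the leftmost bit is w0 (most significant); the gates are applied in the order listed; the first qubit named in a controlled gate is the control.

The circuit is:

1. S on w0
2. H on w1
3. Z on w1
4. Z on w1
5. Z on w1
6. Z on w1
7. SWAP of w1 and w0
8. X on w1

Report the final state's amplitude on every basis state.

The final amplitudes are 0 on |00>, sqrt(2)/2 on |01>, 0 on |10>, sqrt(2)/2 on |11>. Key observation: gates 3-6 undo each other exactly, leaving only the rest of the circuit to track.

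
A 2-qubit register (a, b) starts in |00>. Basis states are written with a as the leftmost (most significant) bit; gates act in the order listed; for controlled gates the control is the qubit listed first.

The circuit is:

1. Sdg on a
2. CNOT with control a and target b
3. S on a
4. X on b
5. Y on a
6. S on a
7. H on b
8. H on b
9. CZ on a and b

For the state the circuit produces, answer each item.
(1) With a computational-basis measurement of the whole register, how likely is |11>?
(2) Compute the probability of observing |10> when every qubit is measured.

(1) A full measurement returns |11> with probability 1.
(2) A full measurement returns |10> with probability 0.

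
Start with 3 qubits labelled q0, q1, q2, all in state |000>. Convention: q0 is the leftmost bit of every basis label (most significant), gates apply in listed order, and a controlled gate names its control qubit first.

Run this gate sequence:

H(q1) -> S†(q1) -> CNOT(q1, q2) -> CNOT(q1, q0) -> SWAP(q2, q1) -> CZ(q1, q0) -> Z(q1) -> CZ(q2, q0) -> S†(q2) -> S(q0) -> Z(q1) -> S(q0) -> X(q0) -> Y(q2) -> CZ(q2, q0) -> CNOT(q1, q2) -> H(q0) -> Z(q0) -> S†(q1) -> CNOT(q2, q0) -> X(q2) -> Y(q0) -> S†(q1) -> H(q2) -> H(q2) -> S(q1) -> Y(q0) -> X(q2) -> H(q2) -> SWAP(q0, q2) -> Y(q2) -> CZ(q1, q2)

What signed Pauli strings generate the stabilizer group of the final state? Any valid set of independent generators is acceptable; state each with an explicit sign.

The stabilizer group can be generated by -XII, -IYI, -IIX, among other valid generating sets. Key observation: the block from step 21 through step 28 cancels to the identity and can be dropped.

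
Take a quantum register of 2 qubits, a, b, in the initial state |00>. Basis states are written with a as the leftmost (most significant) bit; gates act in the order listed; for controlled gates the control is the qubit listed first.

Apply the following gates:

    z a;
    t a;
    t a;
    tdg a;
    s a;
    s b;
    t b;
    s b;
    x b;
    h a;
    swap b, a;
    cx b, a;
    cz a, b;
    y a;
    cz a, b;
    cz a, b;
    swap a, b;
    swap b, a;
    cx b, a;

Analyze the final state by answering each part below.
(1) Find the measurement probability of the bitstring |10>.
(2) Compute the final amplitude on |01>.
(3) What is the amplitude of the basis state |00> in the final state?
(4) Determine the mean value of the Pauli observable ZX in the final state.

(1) Outcome |10> occurs with probability 0.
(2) The final state's coefficient on |01> equals sqrt(2)*I/2.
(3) |00> carries amplitude -sqrt(2)*I/2 in the final state.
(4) The observable ZX averages to -1.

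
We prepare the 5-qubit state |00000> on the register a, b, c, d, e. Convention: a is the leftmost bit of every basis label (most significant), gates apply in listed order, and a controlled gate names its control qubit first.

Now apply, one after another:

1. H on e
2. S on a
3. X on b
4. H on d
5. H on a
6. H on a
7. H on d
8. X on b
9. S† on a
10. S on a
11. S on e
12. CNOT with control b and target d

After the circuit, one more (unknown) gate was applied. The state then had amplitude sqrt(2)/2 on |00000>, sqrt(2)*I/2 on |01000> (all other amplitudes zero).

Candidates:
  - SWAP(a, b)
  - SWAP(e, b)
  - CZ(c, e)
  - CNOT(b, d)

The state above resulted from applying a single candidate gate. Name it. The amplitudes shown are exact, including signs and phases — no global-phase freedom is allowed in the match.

The applied gate was SWAP(e, b).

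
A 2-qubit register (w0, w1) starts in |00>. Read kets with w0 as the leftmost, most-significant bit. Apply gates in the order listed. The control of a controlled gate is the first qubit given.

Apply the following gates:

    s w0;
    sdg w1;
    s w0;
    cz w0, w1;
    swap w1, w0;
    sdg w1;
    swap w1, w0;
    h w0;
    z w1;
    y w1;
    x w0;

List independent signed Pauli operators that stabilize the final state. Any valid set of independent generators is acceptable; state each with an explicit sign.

One valid set of independent stabilizer generators is +XI, -IZ (any independent generating set of the same group is equally correct).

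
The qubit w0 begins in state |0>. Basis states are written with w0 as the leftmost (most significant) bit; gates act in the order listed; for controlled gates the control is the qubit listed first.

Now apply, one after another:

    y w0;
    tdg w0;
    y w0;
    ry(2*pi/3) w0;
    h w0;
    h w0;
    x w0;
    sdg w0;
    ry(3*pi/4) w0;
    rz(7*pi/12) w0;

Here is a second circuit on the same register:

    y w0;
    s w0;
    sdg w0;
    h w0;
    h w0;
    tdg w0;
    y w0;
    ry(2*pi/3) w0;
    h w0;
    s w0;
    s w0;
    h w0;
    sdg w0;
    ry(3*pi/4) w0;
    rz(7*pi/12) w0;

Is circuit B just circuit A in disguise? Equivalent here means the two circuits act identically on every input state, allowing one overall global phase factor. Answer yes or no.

Yes, they are equivalent — the unitaries differ by at most a global phase.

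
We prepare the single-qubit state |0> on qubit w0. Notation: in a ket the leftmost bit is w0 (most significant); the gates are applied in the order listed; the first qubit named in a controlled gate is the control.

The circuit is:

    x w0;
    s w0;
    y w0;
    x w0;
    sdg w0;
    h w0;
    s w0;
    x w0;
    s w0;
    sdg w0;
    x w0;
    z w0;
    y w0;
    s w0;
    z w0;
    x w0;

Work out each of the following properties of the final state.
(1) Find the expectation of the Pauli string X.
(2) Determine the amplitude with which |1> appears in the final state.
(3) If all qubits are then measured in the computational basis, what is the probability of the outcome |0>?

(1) In the final state, X has expectation 1.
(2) The final state's coefficient on |1> equals -sqrt(2)*I/2.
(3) A full measurement returns |0> with probability 1/2.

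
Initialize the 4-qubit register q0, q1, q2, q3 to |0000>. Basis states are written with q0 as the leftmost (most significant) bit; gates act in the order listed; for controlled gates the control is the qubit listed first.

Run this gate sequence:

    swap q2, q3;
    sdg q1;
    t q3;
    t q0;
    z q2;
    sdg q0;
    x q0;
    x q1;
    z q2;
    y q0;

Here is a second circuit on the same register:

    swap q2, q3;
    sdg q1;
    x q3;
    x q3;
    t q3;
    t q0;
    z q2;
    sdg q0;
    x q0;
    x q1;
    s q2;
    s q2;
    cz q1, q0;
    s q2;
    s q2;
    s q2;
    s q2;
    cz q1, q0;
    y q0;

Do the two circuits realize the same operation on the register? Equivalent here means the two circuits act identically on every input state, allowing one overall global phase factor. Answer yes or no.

Yes: on every input state the two circuits agree up to one overall phase factor.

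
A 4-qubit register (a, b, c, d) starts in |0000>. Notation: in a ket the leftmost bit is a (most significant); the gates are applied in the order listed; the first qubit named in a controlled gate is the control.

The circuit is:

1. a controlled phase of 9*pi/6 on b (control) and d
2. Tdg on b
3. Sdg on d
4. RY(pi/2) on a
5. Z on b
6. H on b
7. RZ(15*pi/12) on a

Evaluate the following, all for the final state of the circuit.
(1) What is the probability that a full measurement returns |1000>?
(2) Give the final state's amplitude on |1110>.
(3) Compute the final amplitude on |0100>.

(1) A full measurement returns |1000> with probability 1/4.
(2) The amplitude on |1110> is 0.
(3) |0100> carries amplitude -exp(3*I*pi/8)/2 in the final state.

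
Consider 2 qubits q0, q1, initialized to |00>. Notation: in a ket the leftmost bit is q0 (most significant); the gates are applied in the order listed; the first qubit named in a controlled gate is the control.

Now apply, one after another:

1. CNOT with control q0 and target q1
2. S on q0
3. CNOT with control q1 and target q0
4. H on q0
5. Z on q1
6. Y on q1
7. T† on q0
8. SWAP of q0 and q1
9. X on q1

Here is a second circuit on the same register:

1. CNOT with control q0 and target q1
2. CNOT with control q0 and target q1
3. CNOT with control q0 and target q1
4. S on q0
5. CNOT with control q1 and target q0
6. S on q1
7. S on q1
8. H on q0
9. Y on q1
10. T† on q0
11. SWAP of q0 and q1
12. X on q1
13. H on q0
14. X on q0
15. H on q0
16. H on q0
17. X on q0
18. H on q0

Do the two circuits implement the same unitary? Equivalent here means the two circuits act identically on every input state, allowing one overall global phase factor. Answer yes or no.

Yes — the two circuits implement the same unitary up to a global phase.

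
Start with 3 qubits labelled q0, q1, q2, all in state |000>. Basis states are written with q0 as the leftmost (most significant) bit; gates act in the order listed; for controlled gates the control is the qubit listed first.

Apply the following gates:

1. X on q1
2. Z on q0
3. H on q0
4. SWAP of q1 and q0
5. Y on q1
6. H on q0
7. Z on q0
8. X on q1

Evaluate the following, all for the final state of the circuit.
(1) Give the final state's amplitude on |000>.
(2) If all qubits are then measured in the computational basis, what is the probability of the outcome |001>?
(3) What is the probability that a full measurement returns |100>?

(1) The amplitude on |000> is I/2.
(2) A full measurement returns |001> with probability 0.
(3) Outcome |100> occurs with probability 1/4.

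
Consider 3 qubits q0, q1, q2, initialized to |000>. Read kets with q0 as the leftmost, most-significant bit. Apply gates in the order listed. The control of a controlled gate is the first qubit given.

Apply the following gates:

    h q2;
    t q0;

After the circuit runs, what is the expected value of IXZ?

In the final state, IXZ has expectation 0.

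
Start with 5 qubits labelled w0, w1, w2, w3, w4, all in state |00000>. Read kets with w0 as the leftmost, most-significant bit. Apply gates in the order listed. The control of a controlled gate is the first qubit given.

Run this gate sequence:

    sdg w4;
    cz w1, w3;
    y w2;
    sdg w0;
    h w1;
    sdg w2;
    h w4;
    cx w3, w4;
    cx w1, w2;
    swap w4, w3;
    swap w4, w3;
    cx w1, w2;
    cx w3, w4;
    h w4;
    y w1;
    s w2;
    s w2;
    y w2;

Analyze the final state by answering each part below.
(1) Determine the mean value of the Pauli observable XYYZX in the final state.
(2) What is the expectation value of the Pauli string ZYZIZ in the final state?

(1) The observable XYYZX averages to 0. Key observation: steps 7-14 multiply out to the identity, so the circuit reduces to the remaining gates.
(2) The observable ZYZIZ averages to 0.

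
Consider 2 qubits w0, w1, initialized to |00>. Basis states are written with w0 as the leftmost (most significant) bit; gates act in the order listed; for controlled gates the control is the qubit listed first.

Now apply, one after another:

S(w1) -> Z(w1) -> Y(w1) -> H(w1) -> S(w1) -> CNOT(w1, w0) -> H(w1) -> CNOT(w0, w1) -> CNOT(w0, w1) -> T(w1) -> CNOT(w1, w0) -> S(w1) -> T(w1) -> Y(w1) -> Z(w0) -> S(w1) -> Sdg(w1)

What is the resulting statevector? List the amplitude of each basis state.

The final amplitudes are -I/2 on |00>, -1/2 on |01>, 1/2 on |10>, -I/2 on |11>. Key observation: steps 16-17 multiply out to the identity, so the circuit reduces to the remaining gates.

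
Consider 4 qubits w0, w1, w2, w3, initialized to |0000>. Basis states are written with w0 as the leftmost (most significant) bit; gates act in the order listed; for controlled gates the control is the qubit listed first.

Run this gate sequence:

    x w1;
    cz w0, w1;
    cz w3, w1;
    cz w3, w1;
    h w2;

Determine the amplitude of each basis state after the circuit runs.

After the circuit, the state carries amplitude sqrt(2)/2 on |0100>, sqrt(2)/2 on |0110>, and 0 on every other basis state.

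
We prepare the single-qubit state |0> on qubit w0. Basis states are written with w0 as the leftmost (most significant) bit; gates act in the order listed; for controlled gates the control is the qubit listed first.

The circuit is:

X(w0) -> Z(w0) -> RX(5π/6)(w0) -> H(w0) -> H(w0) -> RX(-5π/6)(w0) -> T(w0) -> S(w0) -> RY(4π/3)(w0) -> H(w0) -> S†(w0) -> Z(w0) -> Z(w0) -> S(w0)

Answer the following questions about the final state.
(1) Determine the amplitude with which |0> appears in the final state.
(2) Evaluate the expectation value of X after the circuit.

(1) The final state's coefficient on |0> equals (sqrt(2) + sqrt(6))*exp(3*I*pi/4)/4.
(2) The observable X averages to 1/2.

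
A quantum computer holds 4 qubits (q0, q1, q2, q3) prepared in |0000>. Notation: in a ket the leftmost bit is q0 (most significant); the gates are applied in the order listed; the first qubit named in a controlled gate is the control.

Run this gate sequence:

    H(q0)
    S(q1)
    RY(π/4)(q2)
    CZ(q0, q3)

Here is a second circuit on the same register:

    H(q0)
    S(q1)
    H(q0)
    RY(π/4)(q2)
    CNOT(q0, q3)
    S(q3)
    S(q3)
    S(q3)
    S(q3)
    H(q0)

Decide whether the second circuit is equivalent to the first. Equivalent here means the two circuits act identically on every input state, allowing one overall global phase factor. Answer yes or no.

No: there is an input state on which the two circuits produce genuinely different outputs (not merely differing by a phase).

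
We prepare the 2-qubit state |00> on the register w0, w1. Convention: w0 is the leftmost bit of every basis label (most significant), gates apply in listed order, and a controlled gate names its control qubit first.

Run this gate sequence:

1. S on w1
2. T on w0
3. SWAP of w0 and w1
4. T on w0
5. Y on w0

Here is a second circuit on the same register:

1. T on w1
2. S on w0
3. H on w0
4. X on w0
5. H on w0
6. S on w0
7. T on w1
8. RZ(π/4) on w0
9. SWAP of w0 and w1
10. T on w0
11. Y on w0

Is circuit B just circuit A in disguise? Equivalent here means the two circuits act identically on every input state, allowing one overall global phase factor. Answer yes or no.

Yes: on every input state the two circuits agree up to one overall phase factor.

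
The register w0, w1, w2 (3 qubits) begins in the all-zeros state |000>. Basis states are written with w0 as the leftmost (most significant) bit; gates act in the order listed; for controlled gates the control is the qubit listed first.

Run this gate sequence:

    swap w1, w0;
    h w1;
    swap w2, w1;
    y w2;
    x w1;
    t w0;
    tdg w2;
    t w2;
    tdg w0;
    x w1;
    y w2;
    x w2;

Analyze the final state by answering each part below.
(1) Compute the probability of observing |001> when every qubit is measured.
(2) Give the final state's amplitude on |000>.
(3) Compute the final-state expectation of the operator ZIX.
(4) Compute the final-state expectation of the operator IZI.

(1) A full measurement returns |001> with probability 1/2. Key observation: the block from step 4 through step 11 cancels to the identity and can be dropped.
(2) The amplitude on |000> is sqrt(2)/2.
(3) The expectation value of ZIX is 1.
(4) In the final state, IZI has expectation 1.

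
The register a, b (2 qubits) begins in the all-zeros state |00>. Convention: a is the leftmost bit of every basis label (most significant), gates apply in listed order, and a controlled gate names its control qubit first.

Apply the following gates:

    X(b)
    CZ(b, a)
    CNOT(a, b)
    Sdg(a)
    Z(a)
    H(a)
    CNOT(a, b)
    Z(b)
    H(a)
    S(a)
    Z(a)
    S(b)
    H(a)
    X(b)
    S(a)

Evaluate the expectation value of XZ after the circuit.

In the final state, XZ has expectation -1.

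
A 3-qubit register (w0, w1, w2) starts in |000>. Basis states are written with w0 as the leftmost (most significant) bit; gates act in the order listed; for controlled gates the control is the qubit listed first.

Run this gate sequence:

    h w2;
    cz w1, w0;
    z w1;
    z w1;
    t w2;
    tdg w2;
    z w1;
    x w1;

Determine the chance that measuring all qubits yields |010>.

A full measurement returns |010> with probability 1/2. Key observation: the block from step 4 through step 7 cancels to the identity and can be dropped.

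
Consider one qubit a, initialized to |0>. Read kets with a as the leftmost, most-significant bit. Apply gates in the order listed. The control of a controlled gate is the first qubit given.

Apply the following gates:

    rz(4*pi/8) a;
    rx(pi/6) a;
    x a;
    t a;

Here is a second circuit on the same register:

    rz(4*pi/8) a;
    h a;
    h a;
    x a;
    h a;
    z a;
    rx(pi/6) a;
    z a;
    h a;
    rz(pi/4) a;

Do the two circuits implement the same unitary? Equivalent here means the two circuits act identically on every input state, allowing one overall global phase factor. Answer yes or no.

No: there is an input state on which the two circuits produce genuinely different outputs (not merely differing by a phase).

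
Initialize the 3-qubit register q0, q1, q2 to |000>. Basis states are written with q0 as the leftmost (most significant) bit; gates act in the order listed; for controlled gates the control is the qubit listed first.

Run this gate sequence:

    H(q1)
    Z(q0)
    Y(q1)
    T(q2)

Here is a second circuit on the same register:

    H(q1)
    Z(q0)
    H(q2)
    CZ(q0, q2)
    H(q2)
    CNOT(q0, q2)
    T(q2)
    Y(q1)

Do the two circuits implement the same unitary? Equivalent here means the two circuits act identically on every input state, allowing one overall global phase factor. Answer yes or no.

Yes: on every input state the two circuits agree up to one overall phase factor.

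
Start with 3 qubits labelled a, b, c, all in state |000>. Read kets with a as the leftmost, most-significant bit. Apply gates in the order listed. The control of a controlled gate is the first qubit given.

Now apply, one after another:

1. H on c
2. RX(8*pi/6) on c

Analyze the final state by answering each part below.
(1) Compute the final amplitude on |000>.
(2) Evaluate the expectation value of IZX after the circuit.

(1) |000> carries amplitude -sqrt(2)/4 - sqrt(6)*I/4 in the final state.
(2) The observable IZX averages to 1.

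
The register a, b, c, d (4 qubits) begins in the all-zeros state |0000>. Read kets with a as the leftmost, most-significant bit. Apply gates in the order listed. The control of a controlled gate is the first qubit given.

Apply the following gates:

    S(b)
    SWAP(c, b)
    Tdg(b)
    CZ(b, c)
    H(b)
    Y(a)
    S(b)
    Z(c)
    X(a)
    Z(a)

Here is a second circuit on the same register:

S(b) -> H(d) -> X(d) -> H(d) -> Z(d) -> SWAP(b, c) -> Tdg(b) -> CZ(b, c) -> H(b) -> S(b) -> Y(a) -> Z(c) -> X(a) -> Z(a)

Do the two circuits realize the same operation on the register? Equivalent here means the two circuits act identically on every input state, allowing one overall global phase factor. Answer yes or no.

Yes — the two circuits implement the same unitary up to a global phase.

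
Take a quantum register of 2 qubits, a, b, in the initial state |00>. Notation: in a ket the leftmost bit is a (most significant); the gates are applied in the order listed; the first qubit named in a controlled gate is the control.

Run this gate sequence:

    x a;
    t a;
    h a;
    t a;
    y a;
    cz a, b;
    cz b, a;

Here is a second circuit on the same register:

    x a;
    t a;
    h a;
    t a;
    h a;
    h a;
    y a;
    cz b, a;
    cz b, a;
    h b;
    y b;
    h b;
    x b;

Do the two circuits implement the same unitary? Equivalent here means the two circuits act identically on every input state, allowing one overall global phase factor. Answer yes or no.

No — the two circuits implement different unitaries, even allowing a global phase.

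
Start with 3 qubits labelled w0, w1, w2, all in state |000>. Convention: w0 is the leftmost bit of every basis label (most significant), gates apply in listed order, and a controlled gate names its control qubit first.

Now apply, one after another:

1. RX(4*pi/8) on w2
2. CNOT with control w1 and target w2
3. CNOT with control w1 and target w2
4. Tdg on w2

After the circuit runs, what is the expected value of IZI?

In the final state, IZI has expectation 1. Key observation: gates 2-3 undo each other exactly, leaving only the rest of the circuit to track.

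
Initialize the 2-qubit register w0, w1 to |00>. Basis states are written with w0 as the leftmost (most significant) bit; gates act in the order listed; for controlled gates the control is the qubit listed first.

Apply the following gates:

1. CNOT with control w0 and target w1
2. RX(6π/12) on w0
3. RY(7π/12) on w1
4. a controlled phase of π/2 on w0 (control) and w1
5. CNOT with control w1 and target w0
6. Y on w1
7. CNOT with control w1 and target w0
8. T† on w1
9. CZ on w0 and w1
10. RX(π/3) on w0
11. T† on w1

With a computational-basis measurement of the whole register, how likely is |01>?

The probability of measuring |01> is -3*sqrt(6)/32 - sqrt(3)/8 + 5*sqrt(2)/32 + 1/4.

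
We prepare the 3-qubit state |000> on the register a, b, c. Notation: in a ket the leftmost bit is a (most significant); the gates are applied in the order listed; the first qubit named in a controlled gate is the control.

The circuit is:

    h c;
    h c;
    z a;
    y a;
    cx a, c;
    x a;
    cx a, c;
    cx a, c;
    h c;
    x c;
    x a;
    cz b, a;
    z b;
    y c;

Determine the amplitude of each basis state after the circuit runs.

After the circuit, the state carries amplitude sqrt(2)/2 on |100>, sqrt(2)/2 on |101>, and 0 on every other basis state. Key observation: gates 7-8 undo each other exactly, leaving only the rest of the circuit to track.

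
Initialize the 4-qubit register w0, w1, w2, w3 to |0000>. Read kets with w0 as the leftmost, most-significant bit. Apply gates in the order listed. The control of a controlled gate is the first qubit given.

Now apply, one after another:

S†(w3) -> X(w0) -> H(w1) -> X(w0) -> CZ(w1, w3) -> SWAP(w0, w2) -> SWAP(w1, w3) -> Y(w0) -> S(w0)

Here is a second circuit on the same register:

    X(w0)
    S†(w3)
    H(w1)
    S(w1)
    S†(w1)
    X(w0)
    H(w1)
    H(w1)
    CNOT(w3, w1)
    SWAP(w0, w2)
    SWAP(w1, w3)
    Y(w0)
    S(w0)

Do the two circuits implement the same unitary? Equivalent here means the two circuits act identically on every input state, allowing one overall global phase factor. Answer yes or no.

No, they are not equivalent — no single phase factor reconciles the two unitaries.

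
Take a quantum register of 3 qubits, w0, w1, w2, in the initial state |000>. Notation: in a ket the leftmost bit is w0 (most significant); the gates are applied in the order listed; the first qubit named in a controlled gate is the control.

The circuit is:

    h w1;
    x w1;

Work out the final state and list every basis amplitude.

The resulting statevector has amplitude sqrt(2)/2 on |000>, sqrt(2)/2 on |010>, and 0 on every other basis state.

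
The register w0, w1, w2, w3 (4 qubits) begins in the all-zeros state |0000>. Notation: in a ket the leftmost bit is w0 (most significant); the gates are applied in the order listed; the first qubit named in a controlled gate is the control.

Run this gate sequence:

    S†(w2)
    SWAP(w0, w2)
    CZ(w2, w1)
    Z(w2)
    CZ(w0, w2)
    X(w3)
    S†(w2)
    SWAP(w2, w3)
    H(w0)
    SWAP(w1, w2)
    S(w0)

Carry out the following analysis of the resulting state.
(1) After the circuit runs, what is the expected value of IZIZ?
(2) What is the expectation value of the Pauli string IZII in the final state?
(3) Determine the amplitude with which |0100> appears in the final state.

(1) The observable IZIZ averages to -1.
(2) In the final state, IZII has expectation -1.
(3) The final state's coefficient on |0100> equals sqrt(2)/2.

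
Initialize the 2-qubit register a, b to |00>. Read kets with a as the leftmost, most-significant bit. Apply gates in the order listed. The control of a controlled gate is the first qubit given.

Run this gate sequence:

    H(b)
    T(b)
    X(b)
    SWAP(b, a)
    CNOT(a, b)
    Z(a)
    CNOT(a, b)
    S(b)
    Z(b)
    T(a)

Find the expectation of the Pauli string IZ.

The expectation value of IZ is 1.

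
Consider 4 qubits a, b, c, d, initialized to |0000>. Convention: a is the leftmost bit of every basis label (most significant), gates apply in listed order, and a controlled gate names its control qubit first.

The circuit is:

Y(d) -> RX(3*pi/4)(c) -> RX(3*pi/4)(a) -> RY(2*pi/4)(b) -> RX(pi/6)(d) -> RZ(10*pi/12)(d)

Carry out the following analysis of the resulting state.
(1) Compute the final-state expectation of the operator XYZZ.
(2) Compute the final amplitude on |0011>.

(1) In the final state, XYZZ has expectation 0.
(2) The final state's coefficient on |0011> equals (sqrt(2) + sqrt(6))*exp(5*I*pi/12)/16.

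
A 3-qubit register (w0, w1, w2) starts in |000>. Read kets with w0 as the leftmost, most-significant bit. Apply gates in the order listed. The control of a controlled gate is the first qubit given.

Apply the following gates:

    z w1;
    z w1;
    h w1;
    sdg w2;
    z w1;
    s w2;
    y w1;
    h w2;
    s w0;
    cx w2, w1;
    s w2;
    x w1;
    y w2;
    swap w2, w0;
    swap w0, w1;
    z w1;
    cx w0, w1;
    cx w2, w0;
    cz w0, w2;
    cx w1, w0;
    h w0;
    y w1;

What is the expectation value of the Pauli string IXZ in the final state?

In the final state, IXZ has expectation -1.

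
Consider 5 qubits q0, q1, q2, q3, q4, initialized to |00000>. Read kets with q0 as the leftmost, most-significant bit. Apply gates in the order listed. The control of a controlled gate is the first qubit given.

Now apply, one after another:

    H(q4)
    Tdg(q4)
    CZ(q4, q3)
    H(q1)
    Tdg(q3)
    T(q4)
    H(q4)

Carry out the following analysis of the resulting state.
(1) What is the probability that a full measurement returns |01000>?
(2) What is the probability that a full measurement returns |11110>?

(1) The probability of measuring |01000> is 1/2.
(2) Outcome |11110> occurs with probability 0.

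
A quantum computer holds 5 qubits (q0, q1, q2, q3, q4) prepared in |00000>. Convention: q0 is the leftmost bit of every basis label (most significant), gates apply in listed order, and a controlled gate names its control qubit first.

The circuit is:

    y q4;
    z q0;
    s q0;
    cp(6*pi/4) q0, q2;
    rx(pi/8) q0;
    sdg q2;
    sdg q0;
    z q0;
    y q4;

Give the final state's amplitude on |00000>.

|00000> carries amplitude cos(pi/16) in the final state.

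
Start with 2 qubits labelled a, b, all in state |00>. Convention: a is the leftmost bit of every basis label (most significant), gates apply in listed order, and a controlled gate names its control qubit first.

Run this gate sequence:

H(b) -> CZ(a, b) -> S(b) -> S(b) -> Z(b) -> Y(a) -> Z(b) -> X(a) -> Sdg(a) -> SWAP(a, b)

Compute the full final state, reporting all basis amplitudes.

After the circuit, the state carries amplitude sqrt(2)*I/2 on |00>, 0 on |01>, -sqrt(2)*I/2 on |10>, 0 on |11>.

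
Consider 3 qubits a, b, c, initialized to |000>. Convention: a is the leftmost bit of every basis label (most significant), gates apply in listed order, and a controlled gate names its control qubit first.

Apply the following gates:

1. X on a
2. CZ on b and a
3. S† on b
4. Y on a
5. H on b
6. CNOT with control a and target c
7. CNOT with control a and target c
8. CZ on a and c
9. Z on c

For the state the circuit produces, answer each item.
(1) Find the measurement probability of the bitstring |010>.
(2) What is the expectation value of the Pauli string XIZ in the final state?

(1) A full measurement returns |010> with probability 1/2. Key observation: gates 6-7 undo each other exactly, leaving only the rest of the circuit to track.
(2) The expectation value of XIZ is 0.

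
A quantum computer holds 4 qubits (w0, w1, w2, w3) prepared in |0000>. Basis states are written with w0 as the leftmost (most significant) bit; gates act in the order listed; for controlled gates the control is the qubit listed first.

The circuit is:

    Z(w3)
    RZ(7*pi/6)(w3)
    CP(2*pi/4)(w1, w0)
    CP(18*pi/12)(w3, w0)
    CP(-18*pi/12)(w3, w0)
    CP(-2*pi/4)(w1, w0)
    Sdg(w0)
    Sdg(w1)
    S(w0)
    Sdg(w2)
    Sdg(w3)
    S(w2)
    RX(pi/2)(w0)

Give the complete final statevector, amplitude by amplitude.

The final amplitudes are -sqrt(2)*exp(5*I*pi/12)/2 on |0000>, sqrt(2)*exp(11*I*pi/12)/2 on |1000>, and 0 on every other basis state. Key observation: the block from step 3 through step 6 cancels to the identity and can be dropped.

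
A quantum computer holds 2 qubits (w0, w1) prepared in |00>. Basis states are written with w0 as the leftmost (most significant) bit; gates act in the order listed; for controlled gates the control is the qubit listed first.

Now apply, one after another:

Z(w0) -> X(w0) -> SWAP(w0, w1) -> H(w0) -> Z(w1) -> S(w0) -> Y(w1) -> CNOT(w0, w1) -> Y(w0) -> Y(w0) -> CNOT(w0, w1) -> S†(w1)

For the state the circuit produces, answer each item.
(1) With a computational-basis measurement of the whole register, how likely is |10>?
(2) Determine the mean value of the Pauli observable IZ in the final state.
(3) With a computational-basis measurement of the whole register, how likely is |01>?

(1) Outcome |10> occurs with probability 1/2. Key observation: the block from step 8 through step 11 cancels to the identity and can be dropped.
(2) In the final state, IZ has expectation 1.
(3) The probability of measuring |01> is 0.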